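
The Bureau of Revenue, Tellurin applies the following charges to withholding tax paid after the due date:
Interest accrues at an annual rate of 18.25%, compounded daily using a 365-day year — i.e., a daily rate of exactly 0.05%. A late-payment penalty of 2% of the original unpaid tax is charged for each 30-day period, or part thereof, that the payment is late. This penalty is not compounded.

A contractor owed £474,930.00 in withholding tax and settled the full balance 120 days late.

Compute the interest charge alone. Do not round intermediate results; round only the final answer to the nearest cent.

£29,360.47

Interest: £474,930.00 × ((1 + 0.0005)^120 − 1) = £474,930.00 × 0.06182062… = £29,360.4692…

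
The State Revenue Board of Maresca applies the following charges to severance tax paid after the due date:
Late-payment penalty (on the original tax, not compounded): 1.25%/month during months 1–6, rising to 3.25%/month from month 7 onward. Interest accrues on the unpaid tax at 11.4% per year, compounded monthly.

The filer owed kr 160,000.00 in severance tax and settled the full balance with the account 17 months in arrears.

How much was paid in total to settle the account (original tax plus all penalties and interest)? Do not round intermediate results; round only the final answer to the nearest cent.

Penalty, months 1–6: 6 × 1.25% × kr 160,000.00 = kr 12,000.00
Penalty, months 7–17: 11 × 3.25% × kr 160,000.00 = kr 57,200.00
Interest (11.4%/yr ÷ 12 = 0.95%/month): kr 160,000.00 × ((1 + 0.0095)^17 − 1) = kr 27,900.3021…
Total = kr 160,000.00 + kr 69,200.0000 + kr 27,900.3021… = kr 257,100.30

kr 257,100.30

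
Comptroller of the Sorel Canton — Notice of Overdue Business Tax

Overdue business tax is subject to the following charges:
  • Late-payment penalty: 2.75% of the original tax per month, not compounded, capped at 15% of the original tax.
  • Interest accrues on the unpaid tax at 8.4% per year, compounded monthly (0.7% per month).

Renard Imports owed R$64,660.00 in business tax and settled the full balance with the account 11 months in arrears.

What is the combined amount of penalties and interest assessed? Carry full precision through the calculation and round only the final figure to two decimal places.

Penalty (uncapped): 11 × 2.75% × R$64,660.00 = R$19,559.65; cap = 15% × R$64,660.00 = R$9,699.00 → penalty = R$9,699.00
Interest: R$64,660.00 × ((1 + 0.007)^11 − 1) = R$64,660.00 × 0.0797524… = R$5,156.7899…
Penalties + interest = R$9,699.0000 + R$5,156.7899… = R$14,855.79

R$14,855.79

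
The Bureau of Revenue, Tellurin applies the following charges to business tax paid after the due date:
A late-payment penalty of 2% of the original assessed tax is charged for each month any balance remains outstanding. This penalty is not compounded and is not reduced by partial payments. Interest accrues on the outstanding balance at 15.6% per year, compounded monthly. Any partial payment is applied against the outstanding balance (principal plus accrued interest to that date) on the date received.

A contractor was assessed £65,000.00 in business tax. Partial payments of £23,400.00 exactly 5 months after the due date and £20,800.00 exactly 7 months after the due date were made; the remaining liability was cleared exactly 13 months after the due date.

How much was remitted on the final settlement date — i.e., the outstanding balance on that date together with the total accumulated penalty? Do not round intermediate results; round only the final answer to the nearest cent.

£45,360.73

Monthly rate = 15.6% ÷ 12 = 1.3%
Balance at month 5: £65,000.0000 × (1 + 0.013)^5 = £69,336.2874…
After £23,400.00 payment: £69,336.2874… − £23,400.00 = £45,936.2874…
Balance at month 7: £45,936.2874… × (1 + 0.013)^2 = £47,138.3941…
After £20,800.00 payment: £47,138.3941… − £20,800.00 = £26,338.3941…
Balance at month 13: £26,338.3941… × (1 + 0.013)^6 = £28,460.7253…
Penalty: 13 × 2% × £65,000.00 = £16,900.00
Final settlement = outstanding balance + penalty = £28,460.7253… + £16,900.00 = £45,360.73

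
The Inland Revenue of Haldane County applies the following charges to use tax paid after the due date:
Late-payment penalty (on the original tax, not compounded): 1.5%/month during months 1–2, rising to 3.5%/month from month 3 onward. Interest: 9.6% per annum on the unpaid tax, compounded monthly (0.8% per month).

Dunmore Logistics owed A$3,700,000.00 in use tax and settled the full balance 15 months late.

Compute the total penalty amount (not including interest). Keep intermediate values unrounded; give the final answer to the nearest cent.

A$1,794,500.00

Penalty, months 1–2: 2 × 1.5% × A$3,700,000.00 = A$111,000.00
Penalty, months 3–15: 13 × 3.5% × A$3,700,000.00 = A$1,683,500.00
Total penalty = A$111,000.00 + A$1,683,500.00 = A$1,794,500.00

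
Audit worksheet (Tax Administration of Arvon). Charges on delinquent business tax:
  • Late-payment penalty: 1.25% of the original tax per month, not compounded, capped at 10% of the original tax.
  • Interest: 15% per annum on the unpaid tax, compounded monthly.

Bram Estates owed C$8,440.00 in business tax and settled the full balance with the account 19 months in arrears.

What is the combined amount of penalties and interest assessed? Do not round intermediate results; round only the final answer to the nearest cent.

Penalty (uncapped): 19 × 1.25% × C$8,440.00 = C$2,004.50; cap = 10% × C$8,440.00 = C$844.00 → penalty = C$844.00
Interest (15%/yr ÷ 12 = 1.25%/month): C$8,440.00 × ((1 + 0.0125)^19 − 1) = C$2,246.8091…
Penalties + interest = C$844.0000 + C$2,246.8091… = C$3,090.81

C$3,090.81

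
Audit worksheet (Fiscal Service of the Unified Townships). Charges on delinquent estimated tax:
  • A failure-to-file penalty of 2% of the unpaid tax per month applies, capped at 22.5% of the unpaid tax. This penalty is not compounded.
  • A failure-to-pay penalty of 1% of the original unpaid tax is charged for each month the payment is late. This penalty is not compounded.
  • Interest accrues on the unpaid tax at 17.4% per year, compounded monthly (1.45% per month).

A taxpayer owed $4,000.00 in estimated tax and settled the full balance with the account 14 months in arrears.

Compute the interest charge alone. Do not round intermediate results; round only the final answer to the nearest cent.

$893.15

Interest: $4,000.00 × ((1 + 0.0145)^14 − 1) = $4,000.00 × 0.2232880… = $893.1520…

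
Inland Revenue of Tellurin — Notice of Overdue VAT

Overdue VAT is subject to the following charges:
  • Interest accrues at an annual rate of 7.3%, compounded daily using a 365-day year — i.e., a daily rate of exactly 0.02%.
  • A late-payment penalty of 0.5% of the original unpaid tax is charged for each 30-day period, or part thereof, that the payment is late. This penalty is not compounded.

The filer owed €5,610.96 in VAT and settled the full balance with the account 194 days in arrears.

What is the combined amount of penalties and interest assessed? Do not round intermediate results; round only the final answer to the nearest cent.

Penalty periods: ⌈194/30⌉ = 7; penalty = 7 × 0.5% × €5,610.96 = €196.38…
Interest: €5,610.96 × ((1 + 0.0002)^194 − 1) = €5,610.96 × 0.03955852… = €221.9613…
Penalties + interest = €196.3836 + €221.9613… = €418.34

€418.34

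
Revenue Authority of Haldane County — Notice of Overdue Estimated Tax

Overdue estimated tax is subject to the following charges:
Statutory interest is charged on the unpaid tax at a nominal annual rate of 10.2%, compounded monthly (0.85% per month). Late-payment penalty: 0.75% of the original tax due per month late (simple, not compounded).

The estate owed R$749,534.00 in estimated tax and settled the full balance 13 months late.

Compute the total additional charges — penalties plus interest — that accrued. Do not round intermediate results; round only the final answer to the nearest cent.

R$160,261.56

Late-payment penalty = 0.75% × R$749,534.00 × 13 mo = R$73,079.57…
Interest: R$749,534.00 × ((1 + 0.0085)^13 − 1) = R$749,534.00 × 0.1163149… = R$87,181.9946…
Penalties + interest = R$73,079.5650 + R$87,181.9946… = R$160,261.56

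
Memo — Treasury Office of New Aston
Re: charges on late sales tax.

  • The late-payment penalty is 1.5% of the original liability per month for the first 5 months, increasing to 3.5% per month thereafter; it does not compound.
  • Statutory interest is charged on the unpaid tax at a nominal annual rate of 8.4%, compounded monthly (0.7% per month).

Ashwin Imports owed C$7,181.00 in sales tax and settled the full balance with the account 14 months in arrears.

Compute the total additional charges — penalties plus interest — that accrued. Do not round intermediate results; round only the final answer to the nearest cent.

C$3,537.26

Penalty, months 1–5: 5 × 1.5% × C$7,181.00 = C$538.58…
Penalty, months 6–14: 9 × 3.5% × C$7,181.00 = C$2,262.02…
Interest: C$7,181.00 × ((1 + 0.007)^14 − 1) = C$7,181.00 × 0.1025863… = C$736.6721…
Penalties + interest = C$2,800.5900 + C$736.6721… = C$3,537.26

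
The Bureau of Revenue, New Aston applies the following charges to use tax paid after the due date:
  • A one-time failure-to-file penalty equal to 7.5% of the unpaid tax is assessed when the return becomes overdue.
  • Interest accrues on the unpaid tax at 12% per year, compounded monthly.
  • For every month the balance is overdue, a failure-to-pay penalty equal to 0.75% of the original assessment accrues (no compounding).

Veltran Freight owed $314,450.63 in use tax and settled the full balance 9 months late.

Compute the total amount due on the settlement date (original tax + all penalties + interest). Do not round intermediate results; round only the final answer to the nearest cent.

$388,719.24

Failure-to-file penalty: 7.5% × $314,450.63 = $23,583.80…
Failure-to-pay penalty: 9 × 0.75% × $314,450.63 = $21,225.42…
Interest (12%/yr ÷ 12 = 1%/month): $314,450.63 × ((1 + 0.01)^9 − 1) = $29,459.3930…
Total = $314,450.63 + $44,809.2148… + $29,459.3930… = $388,719.24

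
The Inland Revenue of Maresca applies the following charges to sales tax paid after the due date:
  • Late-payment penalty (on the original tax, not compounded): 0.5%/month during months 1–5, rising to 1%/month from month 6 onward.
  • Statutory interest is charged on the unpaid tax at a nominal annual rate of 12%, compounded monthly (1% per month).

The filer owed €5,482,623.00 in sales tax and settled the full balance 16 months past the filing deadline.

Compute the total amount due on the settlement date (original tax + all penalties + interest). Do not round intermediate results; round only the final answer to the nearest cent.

€7,168,960.75

Penalty, months 1–5: 5 × 0.5% × €5,482,623.00 = €137,065.58…
Penalty, months 6–16: 11 × 1% × €5,482,623.00 = €603,088.53
Interest: €5,482,623.00 × ((1 + 0.01)^16 − 1) = €5,482,623.00 × 0.1725786… = €946,183.6480…
Total = €5,482,623.00 + €740,154.1050 + €946,183.6480… = €7,168,960.75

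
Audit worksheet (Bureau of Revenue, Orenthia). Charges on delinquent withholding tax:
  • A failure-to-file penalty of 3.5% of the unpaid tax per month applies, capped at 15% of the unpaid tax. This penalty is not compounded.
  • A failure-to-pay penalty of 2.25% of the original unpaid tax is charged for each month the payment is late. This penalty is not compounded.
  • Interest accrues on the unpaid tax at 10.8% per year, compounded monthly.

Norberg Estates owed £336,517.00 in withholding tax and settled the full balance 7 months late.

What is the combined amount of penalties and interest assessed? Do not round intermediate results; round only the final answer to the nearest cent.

Failure-to-file: 7 × 3.5% × £336,517.00 = £82,446.67…, capped at 15% × £336,517.00 = £50,477.55
Failure-to-pay penalty: 7 × 2.25% × £336,517.00 = £53,001.43…
Interest (10.8%/yr ÷ 12 = 0.9%/month): £336,517.00 × ((1 + 0.009)^7 − 1) = £21,781.6503…
Penalties + interest = £103,478.9775 + £21,781.6503… = £125,260.63

£125,260.63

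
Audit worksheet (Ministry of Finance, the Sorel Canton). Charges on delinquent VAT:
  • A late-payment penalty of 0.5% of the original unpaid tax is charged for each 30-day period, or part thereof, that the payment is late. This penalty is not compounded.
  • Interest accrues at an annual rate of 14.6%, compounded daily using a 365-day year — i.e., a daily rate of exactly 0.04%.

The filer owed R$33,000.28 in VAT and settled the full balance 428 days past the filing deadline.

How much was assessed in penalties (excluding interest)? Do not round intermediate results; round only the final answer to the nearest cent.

Penalty periods: ⌈428/30⌉ = 15; penalty = 15 × 0.5% × R$33,000.28 = R$2,475.02…

R$2,475.02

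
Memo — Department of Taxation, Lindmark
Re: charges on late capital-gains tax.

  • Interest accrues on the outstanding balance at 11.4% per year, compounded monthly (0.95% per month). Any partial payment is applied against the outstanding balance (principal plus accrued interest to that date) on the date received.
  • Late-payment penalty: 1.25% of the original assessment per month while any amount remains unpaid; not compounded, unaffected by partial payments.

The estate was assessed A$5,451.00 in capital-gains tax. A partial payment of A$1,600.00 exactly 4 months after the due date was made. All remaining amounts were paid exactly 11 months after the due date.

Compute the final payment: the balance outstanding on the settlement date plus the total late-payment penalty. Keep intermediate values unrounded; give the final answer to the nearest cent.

A$5,088.50

Balance at month 4: A$5,451.0000 × (1 + 0.0095)^4 = A$5,661.1085…
After A$1,600.00 payment: A$5,661.1085… − A$1,600.00 = A$4,061.1085…
Balance at month 11: A$4,061.1085… × (1 + 0.0095)^7 = A$4,338.9920…
Penalty: 11 × 1.25% × A$5,451.00 = A$749.51…
Final settlement = outstanding balance + penalty = A$4,338.9920… + A$749.51… = A$5,088.50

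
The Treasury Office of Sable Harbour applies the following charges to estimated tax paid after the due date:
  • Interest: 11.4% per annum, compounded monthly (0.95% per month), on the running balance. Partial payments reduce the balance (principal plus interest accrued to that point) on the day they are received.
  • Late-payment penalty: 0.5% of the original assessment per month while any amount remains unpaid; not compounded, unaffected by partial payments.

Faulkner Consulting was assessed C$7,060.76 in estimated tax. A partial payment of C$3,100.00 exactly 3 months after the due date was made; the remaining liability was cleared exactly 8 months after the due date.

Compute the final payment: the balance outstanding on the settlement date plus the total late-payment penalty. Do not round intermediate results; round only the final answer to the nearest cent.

C$4,647.92

Balance at month 3: C$7,060.7600 × (1 + 0.0095)^3 = C$7,263.9094…
After C$3,100.00 payment: C$7,263.9094… − C$3,100.00 = C$4,163.9094…
Balance at month 8: C$4,163.9094… × (1 + 0.0095)^5 = C$4,365.4889…
Penalty: 8 × 0.5% × C$7,060.76 = C$282.43…
Final settlement = outstanding balance + penalty = C$4,365.4889… + C$282.43… = C$4,647.92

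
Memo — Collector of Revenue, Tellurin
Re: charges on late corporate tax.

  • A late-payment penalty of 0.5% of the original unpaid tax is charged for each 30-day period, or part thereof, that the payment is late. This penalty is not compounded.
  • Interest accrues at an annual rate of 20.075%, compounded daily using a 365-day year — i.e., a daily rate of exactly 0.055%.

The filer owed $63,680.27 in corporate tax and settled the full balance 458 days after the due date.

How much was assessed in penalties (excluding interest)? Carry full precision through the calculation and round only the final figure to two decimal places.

Penalty periods: ⌈458/30⌉ = 16; penalty = 16 × 0.5% × $63,680.27 = $5,094.42…

$5,094.42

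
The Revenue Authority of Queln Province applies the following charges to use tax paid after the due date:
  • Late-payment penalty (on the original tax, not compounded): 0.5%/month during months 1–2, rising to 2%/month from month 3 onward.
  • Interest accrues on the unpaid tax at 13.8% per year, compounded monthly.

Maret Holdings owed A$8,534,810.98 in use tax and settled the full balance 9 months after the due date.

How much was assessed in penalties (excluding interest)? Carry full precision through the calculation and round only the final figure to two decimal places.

A$1,280,221.65

Penalty, months 1–2: 2 × 0.5% × A$8,534,810.98 = A$85,348.11…
Penalty, months 3–9: 7 × 2% × A$8,534,810.98 = A$1,194,873.54…
Total penalty = A$85,348.11… + A$1,194,873.54… = A$1,280,221.65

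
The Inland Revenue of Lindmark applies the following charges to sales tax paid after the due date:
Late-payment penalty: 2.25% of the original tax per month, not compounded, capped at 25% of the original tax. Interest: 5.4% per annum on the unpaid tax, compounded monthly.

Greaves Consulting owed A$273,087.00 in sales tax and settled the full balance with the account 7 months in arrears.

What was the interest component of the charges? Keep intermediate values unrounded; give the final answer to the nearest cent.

A$8,719.25

Interest (5.4%/yr ÷ 12 = 0.45%/month): A$273,087.00 × ((1 + 0.0045)^7 − 1) = A$8,719.2457…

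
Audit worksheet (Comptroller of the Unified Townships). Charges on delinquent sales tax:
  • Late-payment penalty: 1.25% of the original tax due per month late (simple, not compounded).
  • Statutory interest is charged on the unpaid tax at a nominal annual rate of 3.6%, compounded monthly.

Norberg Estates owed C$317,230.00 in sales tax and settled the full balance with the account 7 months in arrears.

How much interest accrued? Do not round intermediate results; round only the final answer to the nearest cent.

C$6,722.09

Interest (3.6%/yr ÷ 12 = 0.3%/month): C$317,230.00 × ((1 + 0.003)^7 − 1) = C$6,722.0872…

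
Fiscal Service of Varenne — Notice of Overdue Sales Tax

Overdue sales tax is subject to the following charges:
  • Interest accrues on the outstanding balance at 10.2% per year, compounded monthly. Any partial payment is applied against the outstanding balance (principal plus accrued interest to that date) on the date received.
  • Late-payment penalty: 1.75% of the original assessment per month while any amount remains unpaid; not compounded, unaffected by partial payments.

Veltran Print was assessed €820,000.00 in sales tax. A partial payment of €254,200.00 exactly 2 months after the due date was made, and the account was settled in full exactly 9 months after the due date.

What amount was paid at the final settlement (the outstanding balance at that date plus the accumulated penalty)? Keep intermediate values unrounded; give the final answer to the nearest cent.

€744,339.57

Monthly rate = 10.2% ÷ 12 = 0.85%
Balance at month 2: €820,000.0000 × (1 + 0.0085)^2 = €833,999.2450
After €254,200.00 payment: €833,999.2450 − €254,200.00 = €579,799.2450
Balance at month 9: €579,799.2450 × (1 + 0.0085)^7 = €615,189.5694…
Penalty: 9 × 1.75% × €820,000.00 = €129,150.00
Final settlement = outstanding balance + penalty = €615,189.5694… + €129,150.00 = €744,339.57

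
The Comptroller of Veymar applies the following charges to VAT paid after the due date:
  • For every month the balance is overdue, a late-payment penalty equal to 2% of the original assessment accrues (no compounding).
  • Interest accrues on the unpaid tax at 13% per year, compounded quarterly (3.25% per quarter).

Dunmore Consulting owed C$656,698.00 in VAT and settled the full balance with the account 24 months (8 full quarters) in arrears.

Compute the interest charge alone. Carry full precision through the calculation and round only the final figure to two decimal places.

Interest: C$656,698.00 × ((1 + 0.0325)^8 − 1) = C$656,698.00 × 0.2915775… = C$191,478.3843…

C$191,478.38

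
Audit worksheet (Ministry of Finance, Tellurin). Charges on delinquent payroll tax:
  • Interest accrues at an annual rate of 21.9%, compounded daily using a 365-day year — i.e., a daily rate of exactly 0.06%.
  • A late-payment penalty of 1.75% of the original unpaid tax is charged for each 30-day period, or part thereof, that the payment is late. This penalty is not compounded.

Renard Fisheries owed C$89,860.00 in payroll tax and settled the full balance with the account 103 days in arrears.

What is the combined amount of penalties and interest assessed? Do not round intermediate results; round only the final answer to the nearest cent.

C$12,016.97

Penalty periods: ⌈103/30⌉ = 4; penalty = 4 × 1.75% × C$89,860.00 = C$6,290.20
Interest: C$89,860.00 × ((1 + 0.0006)^103 − 1) = C$89,860.00 × 0.06372986… = C$5,726.7652…
Penalties + interest = C$6,290.2000 + C$5,726.7652… = C$12,016.97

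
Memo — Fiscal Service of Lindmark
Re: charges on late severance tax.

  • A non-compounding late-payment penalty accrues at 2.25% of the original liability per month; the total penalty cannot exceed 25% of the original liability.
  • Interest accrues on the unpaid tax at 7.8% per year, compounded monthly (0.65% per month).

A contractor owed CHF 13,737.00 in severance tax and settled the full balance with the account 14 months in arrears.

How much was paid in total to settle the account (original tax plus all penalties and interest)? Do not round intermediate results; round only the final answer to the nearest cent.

CHF 18,475.53

Penalty (uncapped): 14 × 2.25% × CHF 13,737.00 = CHF 4,327.16…; cap = 25% × CHF 13,737.00 = CHF 3,434.25 → penalty = CHF 3,434.25
Interest: CHF 13,737.00 × ((1 + 0.0065)^14 − 1) = CHF 13,737.00 × 0.0949465… = CHF 1,304.2804…
Total = CHF 13,737.00 + CHF 3,434.2500 + CHF 1,304.2804… = CHF 18,475.53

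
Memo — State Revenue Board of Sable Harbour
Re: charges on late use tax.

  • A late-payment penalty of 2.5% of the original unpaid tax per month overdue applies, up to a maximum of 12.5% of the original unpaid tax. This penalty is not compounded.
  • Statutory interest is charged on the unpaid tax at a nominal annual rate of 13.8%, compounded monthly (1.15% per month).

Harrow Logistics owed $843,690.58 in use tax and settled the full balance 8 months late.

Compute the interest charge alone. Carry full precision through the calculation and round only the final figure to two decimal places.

Interest: $843,690.58 × ((1 + 0.0115)^8 − 1) = $843,690.58 × 0.0957894… = $80,816.6184…

$80,816.62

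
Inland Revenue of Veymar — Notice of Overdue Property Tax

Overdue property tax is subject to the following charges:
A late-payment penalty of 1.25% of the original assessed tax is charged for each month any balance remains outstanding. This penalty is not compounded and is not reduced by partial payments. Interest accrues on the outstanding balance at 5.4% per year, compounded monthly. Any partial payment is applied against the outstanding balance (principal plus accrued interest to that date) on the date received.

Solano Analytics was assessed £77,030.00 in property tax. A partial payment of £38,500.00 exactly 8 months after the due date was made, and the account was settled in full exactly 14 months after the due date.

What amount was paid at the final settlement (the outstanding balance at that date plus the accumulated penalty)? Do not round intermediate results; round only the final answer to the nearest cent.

Monthly rate = 5.4% ÷ 12 = 0.45%
Balance at month 8: £77,030.0000 × (1 + 0.0045)^8 = £79,847.1513…
After £38,500.00 payment: £79,847.1513… − £38,500.00 = £41,347.1513…
Balance at month 14: £41,347.1513… × (1 + 0.0045)^6 = £42,476.1592…
Penalty: 14 × 1.25% × £77,030.00 = £13,480.25
Final settlement = outstanding balance + penalty = £42,476.1592… + £13,480.25 = £55,956.41

£55,956.41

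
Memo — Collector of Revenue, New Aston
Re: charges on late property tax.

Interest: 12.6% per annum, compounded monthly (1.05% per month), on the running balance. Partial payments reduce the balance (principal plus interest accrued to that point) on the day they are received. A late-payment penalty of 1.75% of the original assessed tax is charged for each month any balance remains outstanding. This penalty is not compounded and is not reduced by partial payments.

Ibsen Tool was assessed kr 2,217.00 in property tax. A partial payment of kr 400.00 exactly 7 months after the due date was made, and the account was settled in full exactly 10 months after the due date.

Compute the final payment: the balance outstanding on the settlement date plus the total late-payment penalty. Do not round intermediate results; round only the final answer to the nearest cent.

Balance at month 7: kr 2,217.0000 × (1 + 0.0105)^7 = kr 2,385.1732…
After kr 400.00 payment: kr 2,385.1732… − kr 400.00 = kr 1,985.1732…
Balance at month 10: kr 1,985.1732… × (1 + 0.0105)^3 = kr 2,048.3650…
Penalty: 10 × 1.75% × kr 2,217.00 = kr 387.98…
Final settlement = outstanding balance + penalty = kr 2,048.3650… + kr 387.98… = kr 2,436.34

kr 2,436.34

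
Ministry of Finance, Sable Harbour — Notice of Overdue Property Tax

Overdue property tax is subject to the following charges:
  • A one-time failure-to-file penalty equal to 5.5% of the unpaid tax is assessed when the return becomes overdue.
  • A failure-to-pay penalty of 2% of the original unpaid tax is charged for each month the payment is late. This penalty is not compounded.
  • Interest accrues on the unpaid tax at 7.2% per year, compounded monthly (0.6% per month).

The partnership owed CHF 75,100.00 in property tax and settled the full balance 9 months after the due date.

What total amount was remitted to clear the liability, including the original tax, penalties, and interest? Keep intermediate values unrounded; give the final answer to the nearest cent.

CHF 96,902.60

Failure-to-file penalty: 5.5% × CHF 75,100.00 = CHF 4,130.50
Failure-to-pay penalty: 9 × 2% × CHF 75,100.00 = CHF 13,518.00
Interest: CHF 75,100.00 × ((1 + 0.006)^9 − 1) = CHF 75,100.00 × 0.0553143… = CHF 4,154.1046…
Total = CHF 75,100.00 + CHF 17,648.5000 + CHF 4,154.1046… = CHF 96,902.60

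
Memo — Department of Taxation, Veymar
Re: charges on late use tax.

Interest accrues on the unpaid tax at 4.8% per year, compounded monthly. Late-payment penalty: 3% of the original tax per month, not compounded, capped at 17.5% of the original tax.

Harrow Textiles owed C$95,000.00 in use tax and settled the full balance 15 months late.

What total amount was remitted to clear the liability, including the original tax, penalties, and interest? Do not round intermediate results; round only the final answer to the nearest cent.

Penalty (uncapped): 15 × 3% × C$95,000.00 = C$42,750.00; cap = 17.5% × C$95,000.00 = C$16,625.00 → penalty = C$16,625.00
Interest (4.8%/yr ÷ 12 = 0.4%/month): C$95,000.00 × ((1 + 0.004)^15 − 1) = C$5,862.3999…
Total = C$95,000.00 + C$16,625.0000 + C$5,862.3999… = C$117,487.40

C$117,487.40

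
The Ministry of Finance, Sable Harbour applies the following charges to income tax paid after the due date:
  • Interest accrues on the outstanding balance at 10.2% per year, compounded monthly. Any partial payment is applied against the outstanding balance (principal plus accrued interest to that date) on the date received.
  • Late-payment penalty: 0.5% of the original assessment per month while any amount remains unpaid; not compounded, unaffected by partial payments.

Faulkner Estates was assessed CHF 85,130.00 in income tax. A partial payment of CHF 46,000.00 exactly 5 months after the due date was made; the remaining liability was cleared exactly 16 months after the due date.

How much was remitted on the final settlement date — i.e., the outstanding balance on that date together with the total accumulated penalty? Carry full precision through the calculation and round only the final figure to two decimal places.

CHF 53,797.73

Monthly rate = 10.2% ÷ 12 = 0.85%
Balance at month 5: CHF 85,130.0000 × (1 + 0.0085)^5 = CHF 88,810.0565…
After CHF 46,000.00 payment: CHF 88,810.0565… − CHF 46,000.00 = CHF 42,810.0565…
Balance at month 16: CHF 42,810.0565… × (1 + 0.0085)^11 = CHF 46,987.3258…
Penalty: 16 × 0.5% × CHF 85,130.00 = CHF 6,810.40
Final settlement = outstanding balance + penalty = CHF 46,987.3258… + CHF 6,810.40 = CHF 53,797.73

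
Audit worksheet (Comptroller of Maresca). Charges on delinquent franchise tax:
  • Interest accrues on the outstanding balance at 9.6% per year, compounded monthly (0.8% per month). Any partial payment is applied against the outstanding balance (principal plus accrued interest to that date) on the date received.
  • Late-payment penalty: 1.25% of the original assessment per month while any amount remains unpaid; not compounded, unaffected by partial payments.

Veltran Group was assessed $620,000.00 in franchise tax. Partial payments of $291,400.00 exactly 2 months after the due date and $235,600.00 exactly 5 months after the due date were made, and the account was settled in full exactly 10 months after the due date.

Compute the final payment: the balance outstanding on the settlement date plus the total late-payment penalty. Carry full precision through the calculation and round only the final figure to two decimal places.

Balance at month 2: $620,000.0000 × (1 + 0.008)^2 = $629,959.6800
After $291,400.00 payment: $629,959.6800 − $291,400.00 = $338,559.6800
Balance at month 5: $338,559.6800 × (1 + 0.008)^3 = $346,750.2891…
After $235,600.00 payment: $346,750.2891… − $235,600.00 = $111,150.2891…
Balance at month 10: $111,150.2891… × (1 + 0.008)^5 = $115,668.0082…
Penalty: 10 × 1.25% × $620,000.00 = $77,500.00
Final settlement = outstanding balance + penalty = $115,668.0082… + $77,500.00 = $193,168.01

$193,168.01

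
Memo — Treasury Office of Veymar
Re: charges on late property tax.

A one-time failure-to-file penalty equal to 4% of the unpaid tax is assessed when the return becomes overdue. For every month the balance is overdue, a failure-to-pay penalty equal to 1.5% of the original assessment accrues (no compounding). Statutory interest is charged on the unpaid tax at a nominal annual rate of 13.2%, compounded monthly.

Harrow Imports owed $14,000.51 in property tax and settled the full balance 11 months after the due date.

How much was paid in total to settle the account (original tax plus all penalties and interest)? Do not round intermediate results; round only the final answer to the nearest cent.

$18,660.99

Failure-to-file penalty: 4% × $14,000.51 = $560.02…
Failure-to-pay penalty = 1.5% × $14,000.51 × 11 mo = $2,310.08…
Interest (13.2%/yr ÷ 12 = 1.1%/month): $14,000.51 × ((1 + 0.011)^11 − 1) = $1,790.3785…
Total = $14,000.51 + $2,870.1046… + $1,790.3785… = $18,660.99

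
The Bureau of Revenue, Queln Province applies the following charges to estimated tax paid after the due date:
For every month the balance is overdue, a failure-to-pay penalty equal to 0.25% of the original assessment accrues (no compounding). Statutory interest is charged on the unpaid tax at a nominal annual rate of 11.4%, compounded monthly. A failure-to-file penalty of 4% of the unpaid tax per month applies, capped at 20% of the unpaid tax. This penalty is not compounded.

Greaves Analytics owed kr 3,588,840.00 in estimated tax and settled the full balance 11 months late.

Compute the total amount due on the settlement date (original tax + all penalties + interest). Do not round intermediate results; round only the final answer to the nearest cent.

kr 4,798,666.46

Failure-to-file: 11 × 4% × kr 3,588,840.00 = kr 1,579,089.60, capped at 20% × kr 3,588,840.00 = kr 717,768.00
Failure-to-pay penalty = 0.25% × kr 3,588,840.00 × 11 mo = kr 98,693.10
Interest (11.4%/yr ÷ 12 = 0.95%/month): kr 3,588,840.00 × ((1 + 0.0095)^11 − 1) = kr 393,365.3624…
Total = kr 3,588,840.00 + kr 816,461.1000 + kr 393,365.3624… = kr 4,798,666.46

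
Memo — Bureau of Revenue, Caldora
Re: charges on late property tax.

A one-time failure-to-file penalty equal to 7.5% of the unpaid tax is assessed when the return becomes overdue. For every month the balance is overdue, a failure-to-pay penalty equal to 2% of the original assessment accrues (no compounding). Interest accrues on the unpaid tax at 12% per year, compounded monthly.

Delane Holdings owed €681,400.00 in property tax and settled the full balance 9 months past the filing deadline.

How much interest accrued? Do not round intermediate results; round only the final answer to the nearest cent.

€63,837.14

Interest (12%/yr ÷ 12 = 1%/month): €681,400.00 × ((1 + 0.01)^9 − 1) = €63,837.1448…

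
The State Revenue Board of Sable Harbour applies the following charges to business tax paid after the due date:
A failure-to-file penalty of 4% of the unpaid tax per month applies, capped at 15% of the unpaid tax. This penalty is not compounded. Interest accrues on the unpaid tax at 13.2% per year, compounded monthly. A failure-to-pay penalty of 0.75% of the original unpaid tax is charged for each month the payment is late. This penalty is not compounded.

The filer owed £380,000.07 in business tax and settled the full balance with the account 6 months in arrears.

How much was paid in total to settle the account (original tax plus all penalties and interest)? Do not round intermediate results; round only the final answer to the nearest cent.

£479,879.99

Failure-to-file: 6 × 4% × £380,000.07 = £91,200.02…, capped at 15% × £380,000.07 = £57,000.01…
Failure-to-pay penalty: 6 × 0.75% × £380,000.07 = £17,100.00…
Interest (13.2%/yr ÷ 12 = 1.1%/month): £380,000.07 × ((1 + 0.011)^6 − 1) = £25,779.9042…
Total = £380,000.07 + £74,100.0137… + £25,779.9042… = £479,879.99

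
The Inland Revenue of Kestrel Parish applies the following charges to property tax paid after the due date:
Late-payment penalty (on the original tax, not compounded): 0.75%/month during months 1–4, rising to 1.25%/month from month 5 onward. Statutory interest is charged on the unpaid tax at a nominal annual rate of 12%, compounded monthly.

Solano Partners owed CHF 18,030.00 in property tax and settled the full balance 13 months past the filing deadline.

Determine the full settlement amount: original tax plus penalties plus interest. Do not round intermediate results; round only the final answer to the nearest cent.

Penalty, months 1–4: 4 × 0.75% × CHF 18,030.00 = CHF 540.90
Penalty, months 5–13: 9 × 1.25% × CHF 18,030.00 = CHF 2,028.38…
Interest (12%/yr ÷ 12 = 1%/month): CHF 18,030.00 × ((1 + 0.01)^13 − 1) = CHF 2,489.8218…
Total = CHF 18,030.00 + CHF 2,569.2750 + CHF 2,489.8218… = CHF 23,089.10

CHF 23,089.10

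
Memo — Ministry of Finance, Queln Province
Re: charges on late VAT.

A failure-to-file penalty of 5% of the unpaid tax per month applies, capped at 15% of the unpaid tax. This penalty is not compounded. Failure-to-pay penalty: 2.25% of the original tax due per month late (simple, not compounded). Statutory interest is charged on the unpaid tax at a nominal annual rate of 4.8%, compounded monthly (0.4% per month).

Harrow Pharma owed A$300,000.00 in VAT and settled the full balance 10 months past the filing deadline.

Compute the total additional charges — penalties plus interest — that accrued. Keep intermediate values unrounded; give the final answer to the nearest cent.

Failure-to-file: 10 × 5% × A$300,000.00 = A$150,000.00, capped at 15% × A$300,000.00 = A$45,000.00
Failure-to-pay penalty = 2.25% × A$300,000.00 × 10 mo = A$67,500.00
Interest: A$300,000.00 × ((1 + 0.004)^10 − 1) = A$300,000.00 × 0.0407277… = A$12,218.3202…
Penalties + interest = A$112,500.0000 + A$12,218.3202… = A$124,718.32

A$124,718.32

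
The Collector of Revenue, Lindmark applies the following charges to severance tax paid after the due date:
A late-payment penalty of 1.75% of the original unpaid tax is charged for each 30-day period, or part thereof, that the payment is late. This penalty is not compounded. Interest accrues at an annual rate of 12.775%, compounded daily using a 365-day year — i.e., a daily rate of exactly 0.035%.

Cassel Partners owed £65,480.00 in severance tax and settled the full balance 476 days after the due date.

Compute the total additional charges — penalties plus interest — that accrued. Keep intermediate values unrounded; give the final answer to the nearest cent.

£30,202.47

Penalty periods: ⌈476/30⌉ = 16; penalty = 16 × 1.75% × £65,480.00 = £18,334.40
Interest: £65,480.00 × ((1 + 0.00035)^476 − 1) = £65,480.00 × 0.18124723… = £11,868.0684…
Penalties + interest = £18,334.4000 + £11,868.0684… = £30,202.47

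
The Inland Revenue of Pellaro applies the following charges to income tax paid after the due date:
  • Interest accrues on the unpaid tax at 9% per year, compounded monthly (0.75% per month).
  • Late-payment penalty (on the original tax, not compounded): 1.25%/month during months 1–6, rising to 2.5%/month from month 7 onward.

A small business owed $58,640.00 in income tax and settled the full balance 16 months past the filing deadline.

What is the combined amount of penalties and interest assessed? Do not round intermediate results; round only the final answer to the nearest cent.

$26,504.82

Penalty, months 1–6: 6 × 1.25% × $58,640.00 = $4,398.00
Penalty, months 7–16: 10 × 2.5% × $58,640.00 = $14,660.00
Interest: $58,640.00 × ((1 + 0.0075)^16 − 1) = $58,640.00 × 0.1269921… = $7,446.8175…
Penalties + interest = $19,058.0000 + $7,446.8175… = $26,504.82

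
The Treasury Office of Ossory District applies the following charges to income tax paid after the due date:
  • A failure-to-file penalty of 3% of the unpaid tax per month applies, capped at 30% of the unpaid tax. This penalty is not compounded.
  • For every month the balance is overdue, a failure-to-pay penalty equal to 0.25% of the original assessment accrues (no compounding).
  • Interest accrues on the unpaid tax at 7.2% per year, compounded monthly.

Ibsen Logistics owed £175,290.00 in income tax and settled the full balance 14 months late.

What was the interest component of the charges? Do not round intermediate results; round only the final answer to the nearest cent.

Interest (7.2%/yr ÷ 12 = 0.6%/month): £175,290.00 × ((1 + 0.006)^14 − 1) = £15,312.6222…

£15,312.62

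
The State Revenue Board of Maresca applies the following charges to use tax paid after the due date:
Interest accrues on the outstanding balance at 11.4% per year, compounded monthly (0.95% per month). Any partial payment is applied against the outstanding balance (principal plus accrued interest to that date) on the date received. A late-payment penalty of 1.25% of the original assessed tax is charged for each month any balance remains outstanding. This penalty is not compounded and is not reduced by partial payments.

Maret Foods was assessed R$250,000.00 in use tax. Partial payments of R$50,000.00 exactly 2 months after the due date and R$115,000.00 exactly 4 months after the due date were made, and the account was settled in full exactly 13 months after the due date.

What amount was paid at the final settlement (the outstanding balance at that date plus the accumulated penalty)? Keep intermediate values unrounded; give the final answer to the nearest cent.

Balance at month 2: R$250,000.0000 × (1 + 0.0095)^2 = R$254,772.5625
After R$50,000.00 payment: R$254,772.5625 − R$50,000.00 = R$204,772.5625
Balance at month 4: R$204,772.5625 × (1 + 0.0095)^2 = R$208,681.7219…
After R$115,000.00 payment: R$208,681.7219… − R$115,000.00 = R$93,681.7219…
Balance at month 13: R$93,681.7219… × (1 + 0.0095)^9 = R$102,002.7250…
Penalty: 13 × 1.25% × R$250,000.00 = R$40,625.00
Final settlement = outstanding balance + penalty = R$102,002.7250… + R$40,625.00 = R$142,627.73

R$142,627.73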